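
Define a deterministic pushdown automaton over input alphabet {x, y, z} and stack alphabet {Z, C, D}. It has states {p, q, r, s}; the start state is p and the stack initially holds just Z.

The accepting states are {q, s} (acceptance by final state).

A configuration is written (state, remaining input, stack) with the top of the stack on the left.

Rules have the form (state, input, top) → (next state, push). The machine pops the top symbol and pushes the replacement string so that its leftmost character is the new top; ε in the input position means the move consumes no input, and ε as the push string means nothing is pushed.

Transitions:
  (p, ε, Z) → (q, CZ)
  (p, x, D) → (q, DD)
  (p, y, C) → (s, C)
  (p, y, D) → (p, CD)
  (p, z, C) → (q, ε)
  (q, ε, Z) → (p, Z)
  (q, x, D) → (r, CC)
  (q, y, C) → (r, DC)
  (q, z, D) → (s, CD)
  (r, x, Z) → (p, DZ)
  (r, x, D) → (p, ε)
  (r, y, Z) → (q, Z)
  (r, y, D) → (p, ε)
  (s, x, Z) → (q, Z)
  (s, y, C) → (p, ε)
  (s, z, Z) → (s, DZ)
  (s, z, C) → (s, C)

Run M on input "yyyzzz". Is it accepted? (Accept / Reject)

Accept

(p, yyyzzz, Z) ⊢ (q, yyyzzz, CZ) ⊢ (r, yyzzz, DCZ) ⊢ (p, yzzz, CZ) ⊢ (s, zzz, CZ) ⊢ (s, zz, CZ) ⊢ (s, z, CZ) ⊢ (s, ε, CZ)
All input consumed; state s ∈ F.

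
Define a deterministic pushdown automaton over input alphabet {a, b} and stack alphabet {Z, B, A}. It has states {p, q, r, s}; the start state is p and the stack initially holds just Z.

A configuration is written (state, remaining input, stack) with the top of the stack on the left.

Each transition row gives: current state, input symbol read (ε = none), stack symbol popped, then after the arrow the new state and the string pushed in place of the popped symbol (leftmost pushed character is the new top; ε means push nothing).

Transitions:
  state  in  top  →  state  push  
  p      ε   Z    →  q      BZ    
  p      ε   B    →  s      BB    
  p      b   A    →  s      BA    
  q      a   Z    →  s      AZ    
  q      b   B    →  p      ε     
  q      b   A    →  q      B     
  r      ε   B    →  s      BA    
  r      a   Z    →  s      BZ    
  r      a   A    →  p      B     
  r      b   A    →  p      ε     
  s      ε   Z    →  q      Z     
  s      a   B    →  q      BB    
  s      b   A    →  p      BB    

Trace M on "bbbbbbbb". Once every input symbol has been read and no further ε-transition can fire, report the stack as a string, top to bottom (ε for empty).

BZ

(p, bbbbbbbb, Z) ⊢ (q, bbbbbbbb, BZ) ⊢ (p, bbbbbbb, Z) ⊢ (q, bbbbbbb, BZ) ⊢ (p, bbbbbb, Z) ⊢ (q, bbbbbb, BZ) ⊢ (p, bbbbb, Z) ⊢ (q, bbbbb, BZ) ⊢ (p, bbbb, Z) ⊢ (q, bbbb, BZ) ⊢ (p, bbb, Z) ⊢ (q, bbb, BZ) ⊢ (p, bb, Z) ⊢ (q, bb, BZ) ⊢ (p, b, Z) ⊢ (q, b, BZ) ⊢ (p, ε, Z) ⊢ (q, ε, BZ)
All input consumed in state q with stack BZ.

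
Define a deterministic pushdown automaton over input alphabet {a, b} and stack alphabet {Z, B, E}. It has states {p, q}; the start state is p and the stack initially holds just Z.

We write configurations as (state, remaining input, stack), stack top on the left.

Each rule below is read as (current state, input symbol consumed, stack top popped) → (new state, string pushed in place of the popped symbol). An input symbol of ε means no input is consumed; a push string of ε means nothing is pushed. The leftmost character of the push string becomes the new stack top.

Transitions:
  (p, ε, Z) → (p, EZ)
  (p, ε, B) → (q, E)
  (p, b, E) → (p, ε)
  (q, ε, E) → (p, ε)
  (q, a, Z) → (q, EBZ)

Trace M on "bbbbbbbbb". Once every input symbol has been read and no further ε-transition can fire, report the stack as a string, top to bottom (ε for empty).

(p, bbbbbbbbb, Z)
  ε-move, top Z: go to p, push EZ → (p, bbbbbbbbb, EZ)
  read b, top E: go to p, push ε → (p, bbbbbbbb, Z)
  ε-move, top Z: go to p, push EZ → (p, bbbbbbbb, EZ)
  read b, top E: go to p, push ε → (p, bbbbbbb, Z)
  ε-move, top Z: go to p, push EZ → (p, bbbbbbb, EZ)
  read b, top E: go to p, push ε → (p, bbbbbb, Z)
  ε-move, top Z: go to p, push EZ → (p, bbbbbb, EZ)
  read b, top E: go to p, push ε → (p, bbbbb, Z)
  ε-move, top Z: go to p, push EZ → (p, bbbbb, EZ)
  read b, top E: go to p, push ε → (p, bbbb, Z)
  ε-move, top Z: go to p, push EZ → (p, bbbb, EZ)
  read b, top E: go to p, push ε → (p, bbb, Z)
  ε-move, top Z: go to p, push EZ → (p, bbb, EZ)
  read b, top E: go to p, push ε → (p, bb, Z)
  ε-move, top Z: go to p, push EZ → (p, bb, EZ)
  read b, top E: go to p, push ε → (p, b, Z)
  ε-move, top Z: go to p, push EZ → (p, b, EZ)
  read b, top E: go to p, push ε → (p, ε, Z)
  ε-move, top Z: go to p, push EZ → (p, ε, EZ)
All input consumed in state p with stack EZ.

EZ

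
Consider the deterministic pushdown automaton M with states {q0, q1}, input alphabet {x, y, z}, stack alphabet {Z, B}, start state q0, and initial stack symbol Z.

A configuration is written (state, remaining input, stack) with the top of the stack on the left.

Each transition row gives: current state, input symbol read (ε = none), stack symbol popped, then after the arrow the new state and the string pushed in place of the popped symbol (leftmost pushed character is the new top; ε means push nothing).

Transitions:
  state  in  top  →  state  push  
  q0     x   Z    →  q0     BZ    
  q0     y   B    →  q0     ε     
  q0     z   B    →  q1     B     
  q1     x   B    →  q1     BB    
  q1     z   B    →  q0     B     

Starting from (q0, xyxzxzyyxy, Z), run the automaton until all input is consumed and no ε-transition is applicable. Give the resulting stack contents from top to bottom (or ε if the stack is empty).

(q0, xyxzxzyyxy, Z)
  read x, top Z: go to q0, push BZ → (q0, yxzxzyyxy, BZ)
  read y, top B: go to q0, push ε → (q0, xzxzyyxy, Z)
  read x, top Z: go to q0, push BZ → (q0, zxzyyxy, BZ)
  read z, top B: go to q1, push B → (q1, xzyyxy, BZ)
  read x, top B: go to q1, push BB → (q1, zyyxy, BBZ)
  read z, top B: go to q0, push B → (q0, yyxy, BBZ)
  read y, top B: go to q0, push ε → (q0, yxy, BZ)
  read y, top B: go to q0, push ε → (q0, xy, Z)
  read x, top Z: go to q0, push BZ → (q0, y, BZ)
  read y, top B: go to q0, push ε → (q0, ε, Z)
All input consumed in state q0 with stack Z.

Z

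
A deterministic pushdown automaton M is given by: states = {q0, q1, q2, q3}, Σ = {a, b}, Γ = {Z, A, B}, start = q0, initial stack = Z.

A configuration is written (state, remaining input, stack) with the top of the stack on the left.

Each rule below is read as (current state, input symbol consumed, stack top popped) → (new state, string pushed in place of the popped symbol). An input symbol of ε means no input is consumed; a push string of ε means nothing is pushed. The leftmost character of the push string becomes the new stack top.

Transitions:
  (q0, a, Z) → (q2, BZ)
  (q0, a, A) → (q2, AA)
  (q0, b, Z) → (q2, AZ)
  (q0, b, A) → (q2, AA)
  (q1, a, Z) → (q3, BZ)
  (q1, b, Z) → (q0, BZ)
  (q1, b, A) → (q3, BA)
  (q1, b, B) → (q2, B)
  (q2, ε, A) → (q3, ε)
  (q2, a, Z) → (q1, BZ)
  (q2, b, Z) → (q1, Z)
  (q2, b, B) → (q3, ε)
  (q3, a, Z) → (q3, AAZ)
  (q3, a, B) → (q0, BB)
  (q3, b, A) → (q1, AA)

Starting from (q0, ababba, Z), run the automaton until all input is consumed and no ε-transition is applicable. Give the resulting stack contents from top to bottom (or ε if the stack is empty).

BBAAAZ

(q0, ababba, Z) ⊢ (q2, babba, BZ) ⊢ (q3, abba, Z) ⊢ (q3, bba, AAZ) ⊢ (q1, ba, AAAZ) ⊢ (q3, a, BAAAZ) ⊢ (q0, ε, BBAAAZ)
All input consumed in state q0 with stack BBAAAZ.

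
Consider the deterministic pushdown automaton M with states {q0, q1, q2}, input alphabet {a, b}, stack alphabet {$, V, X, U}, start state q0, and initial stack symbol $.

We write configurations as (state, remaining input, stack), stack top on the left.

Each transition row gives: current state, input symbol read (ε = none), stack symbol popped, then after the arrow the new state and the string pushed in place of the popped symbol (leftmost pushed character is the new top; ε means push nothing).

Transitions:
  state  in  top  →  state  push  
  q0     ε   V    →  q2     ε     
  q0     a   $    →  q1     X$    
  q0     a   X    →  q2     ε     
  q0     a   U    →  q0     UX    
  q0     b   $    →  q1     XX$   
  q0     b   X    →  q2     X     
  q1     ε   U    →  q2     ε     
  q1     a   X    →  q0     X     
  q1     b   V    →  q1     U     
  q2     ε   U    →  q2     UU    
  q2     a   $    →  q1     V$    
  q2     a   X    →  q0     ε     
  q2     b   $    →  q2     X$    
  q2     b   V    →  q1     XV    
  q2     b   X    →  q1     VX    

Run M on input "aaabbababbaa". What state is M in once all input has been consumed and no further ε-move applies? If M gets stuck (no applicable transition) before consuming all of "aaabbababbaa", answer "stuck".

stuck

(q0, aaabbababbaa, $)
  read a, top $: go to q1, push X$ → (q1, aabbababbaa, X$)
  read a, top X: go to q0, push X → (q0, abbababbaa, X$)
  read a, top X: go to q2, push ε → (q2, bbababbaa, $)
  read b, top $: go to q2, push X$ → (q2, bababbaa, X$)
  read b, top X: go to q1, push VX → (q1, ababbaa, VX$)
No transition for (q1, a, top V); M blocks with input ababbaa remaining.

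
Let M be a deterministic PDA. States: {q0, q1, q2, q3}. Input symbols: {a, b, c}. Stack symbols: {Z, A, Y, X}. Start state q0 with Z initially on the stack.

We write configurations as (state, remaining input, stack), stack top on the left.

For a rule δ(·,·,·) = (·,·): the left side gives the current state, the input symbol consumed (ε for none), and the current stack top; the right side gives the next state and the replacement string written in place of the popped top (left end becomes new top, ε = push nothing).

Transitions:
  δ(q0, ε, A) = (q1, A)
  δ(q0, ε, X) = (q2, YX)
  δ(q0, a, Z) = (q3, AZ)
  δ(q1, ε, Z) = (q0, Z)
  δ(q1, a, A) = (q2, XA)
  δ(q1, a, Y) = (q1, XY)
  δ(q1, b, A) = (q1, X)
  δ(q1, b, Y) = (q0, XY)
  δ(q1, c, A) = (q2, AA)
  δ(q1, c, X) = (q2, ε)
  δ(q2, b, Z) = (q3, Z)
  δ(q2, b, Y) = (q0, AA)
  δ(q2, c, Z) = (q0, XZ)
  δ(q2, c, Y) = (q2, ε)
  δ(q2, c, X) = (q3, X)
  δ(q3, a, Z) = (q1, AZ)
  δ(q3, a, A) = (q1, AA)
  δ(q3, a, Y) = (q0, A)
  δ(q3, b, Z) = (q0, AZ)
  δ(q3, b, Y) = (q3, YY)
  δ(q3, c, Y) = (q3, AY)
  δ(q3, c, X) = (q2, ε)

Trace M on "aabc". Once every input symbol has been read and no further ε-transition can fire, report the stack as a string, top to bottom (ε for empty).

AZ

(q0, aabc, Z)
  read a, top Z: go to q3, push AZ → (q3, abc, AZ)
  read a, top A: go to q1, push AA → (q1, bc, AAZ)
  read b, top A: go to q1, push X → (q1, c, XAZ)
  read c, top X: go to q2, push ε → (q2, ε, AZ)
All input consumed in state q2 with stack AZ.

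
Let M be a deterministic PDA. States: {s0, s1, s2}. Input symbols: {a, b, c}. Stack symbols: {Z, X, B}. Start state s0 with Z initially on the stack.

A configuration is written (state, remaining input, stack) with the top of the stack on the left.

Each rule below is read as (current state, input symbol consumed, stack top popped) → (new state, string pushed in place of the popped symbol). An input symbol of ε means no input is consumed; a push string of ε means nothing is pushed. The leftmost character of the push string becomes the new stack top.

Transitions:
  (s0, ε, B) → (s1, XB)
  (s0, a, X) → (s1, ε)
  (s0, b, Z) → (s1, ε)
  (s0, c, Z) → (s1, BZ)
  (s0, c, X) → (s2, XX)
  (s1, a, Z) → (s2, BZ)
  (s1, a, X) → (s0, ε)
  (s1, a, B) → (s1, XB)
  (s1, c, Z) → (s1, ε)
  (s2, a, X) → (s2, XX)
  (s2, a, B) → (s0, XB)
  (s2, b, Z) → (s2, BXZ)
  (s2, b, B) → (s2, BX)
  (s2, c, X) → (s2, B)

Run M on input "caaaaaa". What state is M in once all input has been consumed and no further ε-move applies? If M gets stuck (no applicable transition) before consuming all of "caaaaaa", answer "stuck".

(s0, caaaaaa, Z)
  read c, top Z: go to s1, push BZ → (s1, aaaaaa, BZ)
  read a, top B: go to s1, push XB → (s1, aaaaa, XBZ)
  read a, top X: go to s0, push ε → (s0, aaaa, BZ)
  ε-move, top B: go to s1, push XB → (s1, aaaa, XBZ)
  read a, top X: go to s0, push ε → (s0, aaa, BZ)
  ε-move, top B: go to s1, push XB → (s1, aaa, XBZ)
  read a, top X: go to s0, push ε → (s0, aa, BZ)
  ε-move, top B: go to s1, push XB → (s1, aa, XBZ)
  read a, top X: go to s0, push ε → (s0, a, BZ)
  ε-move, top B: go to s1, push XB → (s1, a, XBZ)
  read a, top X: go to s0, push ε → (s0, ε, BZ)
  ε-move, top B: go to s1, push XB → (s1, ε, XBZ)
All input consumed; M is in state s1.

s1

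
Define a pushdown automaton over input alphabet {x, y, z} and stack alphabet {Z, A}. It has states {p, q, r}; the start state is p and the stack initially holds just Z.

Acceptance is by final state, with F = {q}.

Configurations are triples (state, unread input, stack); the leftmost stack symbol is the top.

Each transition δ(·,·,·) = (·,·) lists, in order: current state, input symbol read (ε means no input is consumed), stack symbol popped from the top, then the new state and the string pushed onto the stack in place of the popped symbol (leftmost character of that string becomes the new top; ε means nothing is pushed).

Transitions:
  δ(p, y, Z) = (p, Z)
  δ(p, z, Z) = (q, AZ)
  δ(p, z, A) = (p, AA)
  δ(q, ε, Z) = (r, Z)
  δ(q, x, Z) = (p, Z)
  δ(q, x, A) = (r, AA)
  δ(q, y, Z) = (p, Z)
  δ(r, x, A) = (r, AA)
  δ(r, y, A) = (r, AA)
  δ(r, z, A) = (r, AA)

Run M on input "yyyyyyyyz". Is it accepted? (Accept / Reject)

One accepting computation: (p, yyyyyyyyz, Z) ⊢ (p, yyyyyyyz, Z) ⊢ (p, yyyyyyz, Z) ⊢ (p, yyyyyz, Z) ⊢ (p, yyyyz, Z) ⊢ (p, yyyz, Z) ⊢ (p, yyz, Z) ⊢ (p, yz, Z) ⊢ (p, z, Z) ⊢ (q, ε, AZ)
All input consumed and state q ∈ F.

Accept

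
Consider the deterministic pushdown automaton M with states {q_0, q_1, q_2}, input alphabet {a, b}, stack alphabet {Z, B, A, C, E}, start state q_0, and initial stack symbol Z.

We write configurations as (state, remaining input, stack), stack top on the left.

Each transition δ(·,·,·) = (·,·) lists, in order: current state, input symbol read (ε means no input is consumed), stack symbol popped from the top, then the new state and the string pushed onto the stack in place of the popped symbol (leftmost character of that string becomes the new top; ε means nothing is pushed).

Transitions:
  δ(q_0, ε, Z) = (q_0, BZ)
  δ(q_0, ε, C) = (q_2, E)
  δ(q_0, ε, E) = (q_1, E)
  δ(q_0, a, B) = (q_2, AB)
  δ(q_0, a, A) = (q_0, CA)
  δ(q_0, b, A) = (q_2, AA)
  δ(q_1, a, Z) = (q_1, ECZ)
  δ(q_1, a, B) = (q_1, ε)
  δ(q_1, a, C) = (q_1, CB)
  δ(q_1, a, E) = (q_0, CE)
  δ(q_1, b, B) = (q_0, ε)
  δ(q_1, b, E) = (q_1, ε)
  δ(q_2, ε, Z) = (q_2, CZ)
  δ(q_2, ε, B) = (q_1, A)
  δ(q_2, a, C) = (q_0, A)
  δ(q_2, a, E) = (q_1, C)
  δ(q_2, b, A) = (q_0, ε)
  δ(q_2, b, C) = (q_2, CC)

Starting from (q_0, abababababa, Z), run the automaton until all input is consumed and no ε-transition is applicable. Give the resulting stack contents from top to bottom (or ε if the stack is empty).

ABZ

(q_0, abababababa, Z)
  ε-move, top Z: go to q_0, push BZ → (q_0, abababababa, BZ)
  read a, top B: go to q_2, push AB → (q_2, bababababa, ABZ)
  read b, top A: go to q_0, push ε → (q_0, ababababa, BZ)
  read a, top B: go to q_2, push AB → (q_2, babababa, ABZ)
  read b, top A: go to q_0, push ε → (q_0, abababa, BZ)
  read a, top B: go to q_2, push AB → (q_2, bababa, ABZ)
  read b, top A: go to q_0, push ε → (q_0, ababa, BZ)
  read a, top B: go to q_2, push AB → (q_2, baba, ABZ)
  read b, top A: go to q_0, push ε → (q_0, aba, BZ)
  read a, top B: go to q_2, push AB → (q_2, ba, ABZ)
  read b, top A: go to q_0, push ε → (q_0, a, BZ)
  read a, top B: go to q_2, push AB → (q_2, ε, ABZ)
All input consumed in state q_2 with stack ABZ.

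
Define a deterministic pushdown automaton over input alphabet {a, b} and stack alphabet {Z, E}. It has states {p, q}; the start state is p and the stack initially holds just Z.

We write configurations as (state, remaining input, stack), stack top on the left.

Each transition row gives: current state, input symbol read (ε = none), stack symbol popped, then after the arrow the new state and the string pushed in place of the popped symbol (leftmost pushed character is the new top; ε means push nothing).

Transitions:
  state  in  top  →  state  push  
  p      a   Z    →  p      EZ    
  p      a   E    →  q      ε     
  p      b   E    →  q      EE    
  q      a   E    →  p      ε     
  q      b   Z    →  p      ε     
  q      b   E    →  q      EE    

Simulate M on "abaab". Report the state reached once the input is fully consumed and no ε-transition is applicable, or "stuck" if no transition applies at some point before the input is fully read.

p

(p, abaab, Z)
  read a, top Z: go to p, push EZ → (p, baab, EZ)
  read b, top E: go to q, push EE → (q, aab, EEZ)
  read a, top E: go to p, push ε → (p, ab, EZ)
  read a, top E: go to q, push ε → (q, b, Z)
  read b, top Z: go to p, push ε → (p, ε, ε)
All input consumed; M is in state p.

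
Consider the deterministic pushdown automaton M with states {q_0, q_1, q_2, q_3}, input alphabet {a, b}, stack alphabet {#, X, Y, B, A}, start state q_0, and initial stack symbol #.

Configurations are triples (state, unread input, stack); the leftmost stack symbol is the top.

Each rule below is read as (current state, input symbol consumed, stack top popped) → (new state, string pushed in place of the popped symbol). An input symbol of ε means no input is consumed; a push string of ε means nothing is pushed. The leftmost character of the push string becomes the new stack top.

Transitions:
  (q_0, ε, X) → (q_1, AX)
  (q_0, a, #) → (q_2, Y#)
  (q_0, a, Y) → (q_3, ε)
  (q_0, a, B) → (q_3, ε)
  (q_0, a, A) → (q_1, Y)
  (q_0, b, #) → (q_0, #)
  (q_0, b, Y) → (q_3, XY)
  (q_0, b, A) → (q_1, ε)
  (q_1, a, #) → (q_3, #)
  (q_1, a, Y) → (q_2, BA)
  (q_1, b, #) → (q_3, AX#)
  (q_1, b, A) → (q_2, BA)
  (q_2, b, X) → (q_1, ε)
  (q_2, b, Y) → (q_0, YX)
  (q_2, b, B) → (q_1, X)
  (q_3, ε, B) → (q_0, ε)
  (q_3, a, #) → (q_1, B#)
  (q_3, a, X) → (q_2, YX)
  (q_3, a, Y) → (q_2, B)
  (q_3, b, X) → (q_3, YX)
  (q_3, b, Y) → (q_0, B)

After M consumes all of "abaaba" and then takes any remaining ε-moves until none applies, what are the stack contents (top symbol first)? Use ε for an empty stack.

(q_0, abaaba, #)
  read a, top #: go to q_2, push Y# → (q_2, baaba, Y#)
  read b, top Y: go to q_0, push YX → (q_0, aaba, YX#)
  read a, top Y: go to q_3, push ε → (q_3, aba, X#)
  read a, top X: go to q_2, push YX → (q_2, ba, YX#)
  read b, top Y: go to q_0, push YX → (q_0, a, YXX#)
  read a, top Y: go to q_3, push ε → (q_3, ε, XX#)
All input consumed in state q_3 with stack XX#.

XX#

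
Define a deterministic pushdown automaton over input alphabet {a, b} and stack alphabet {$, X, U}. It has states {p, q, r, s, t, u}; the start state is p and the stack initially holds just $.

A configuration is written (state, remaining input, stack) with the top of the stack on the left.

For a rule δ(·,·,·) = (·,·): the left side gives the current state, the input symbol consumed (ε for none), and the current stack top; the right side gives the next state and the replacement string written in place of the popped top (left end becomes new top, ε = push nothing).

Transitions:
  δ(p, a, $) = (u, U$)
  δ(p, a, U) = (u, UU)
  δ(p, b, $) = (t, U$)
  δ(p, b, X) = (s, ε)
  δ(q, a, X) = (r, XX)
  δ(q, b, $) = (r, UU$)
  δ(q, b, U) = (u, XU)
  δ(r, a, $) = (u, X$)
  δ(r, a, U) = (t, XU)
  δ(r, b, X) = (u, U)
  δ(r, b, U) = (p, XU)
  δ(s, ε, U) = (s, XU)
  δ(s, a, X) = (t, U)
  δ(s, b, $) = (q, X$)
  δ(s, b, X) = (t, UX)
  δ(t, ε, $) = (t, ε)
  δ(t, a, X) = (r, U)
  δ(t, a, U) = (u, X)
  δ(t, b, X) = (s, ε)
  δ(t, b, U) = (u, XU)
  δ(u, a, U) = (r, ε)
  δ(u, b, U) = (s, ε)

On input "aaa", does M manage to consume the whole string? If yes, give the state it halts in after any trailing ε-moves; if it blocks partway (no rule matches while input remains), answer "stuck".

u

(p, aaa, $)
  read a, top $: go to u, push U$ → (u, aa, U$)
  read a, top U: go to r, push ε → (r, a, $)
  read a, top $: go to u, push X$ → (u, ε, X$)
All input consumed; M is in state u.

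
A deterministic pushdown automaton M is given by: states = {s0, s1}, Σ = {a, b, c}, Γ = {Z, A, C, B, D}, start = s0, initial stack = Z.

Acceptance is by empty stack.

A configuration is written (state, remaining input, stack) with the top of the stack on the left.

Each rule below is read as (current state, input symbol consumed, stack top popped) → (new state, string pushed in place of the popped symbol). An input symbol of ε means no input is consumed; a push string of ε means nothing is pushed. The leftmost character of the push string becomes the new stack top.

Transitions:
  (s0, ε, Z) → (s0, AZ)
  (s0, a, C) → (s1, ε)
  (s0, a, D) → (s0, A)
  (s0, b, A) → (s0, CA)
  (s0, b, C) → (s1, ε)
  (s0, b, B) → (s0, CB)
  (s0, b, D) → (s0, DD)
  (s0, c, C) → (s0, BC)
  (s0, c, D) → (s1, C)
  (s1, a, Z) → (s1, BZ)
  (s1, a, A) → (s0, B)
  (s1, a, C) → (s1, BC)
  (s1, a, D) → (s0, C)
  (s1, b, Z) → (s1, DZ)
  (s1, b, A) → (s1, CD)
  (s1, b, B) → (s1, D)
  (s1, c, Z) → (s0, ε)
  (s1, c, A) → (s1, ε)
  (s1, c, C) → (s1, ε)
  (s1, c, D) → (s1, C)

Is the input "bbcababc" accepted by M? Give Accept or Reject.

Accept

(s0, bbcababc, Z) ⊢ (s0, bbcababc, AZ) ⊢ (s0, bcababc, CAZ) ⊢ (s1, cababc, AZ) ⊢ (s1, ababc, Z) ⊢ (s1, babc, BZ) ⊢ (s1, abc, DZ) ⊢ (s0, bc, CZ) ⊢ (s1, c, Z) ⊢ (s0, ε, ε)
All input consumed and the stack is empty.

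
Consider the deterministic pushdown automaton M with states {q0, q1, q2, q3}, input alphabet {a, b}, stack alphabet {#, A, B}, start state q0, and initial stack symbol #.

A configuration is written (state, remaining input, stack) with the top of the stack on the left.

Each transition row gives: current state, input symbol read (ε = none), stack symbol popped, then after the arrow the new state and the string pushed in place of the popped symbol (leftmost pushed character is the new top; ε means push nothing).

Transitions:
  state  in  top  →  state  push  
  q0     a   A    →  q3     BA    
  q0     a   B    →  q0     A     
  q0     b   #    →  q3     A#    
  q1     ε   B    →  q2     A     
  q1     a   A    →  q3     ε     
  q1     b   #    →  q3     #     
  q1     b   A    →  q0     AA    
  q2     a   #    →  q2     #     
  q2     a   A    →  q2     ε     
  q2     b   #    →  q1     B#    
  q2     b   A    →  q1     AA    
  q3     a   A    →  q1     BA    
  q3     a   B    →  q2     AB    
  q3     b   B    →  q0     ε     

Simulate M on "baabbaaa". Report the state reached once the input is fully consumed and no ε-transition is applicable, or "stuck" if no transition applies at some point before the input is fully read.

(q0, baabbaaa, #)
  read b, top #: go to q3, push A# → (q3, aabbaaa, A#)
  read a, top A: go to q1, push BA → (q1, abbaaa, BA#)
  ε-move, top B: go to q2, push A → (q2, abbaaa, AA#)
  read a, top A: go to q2, push ε → (q2, bbaaa, A#)
  read b, top A: go to q1, push AA → (q1, baaa, AA#)
  read b, top A: go to q0, push AA → (q0, aaa, AAA#)
  read a, top A: go to q3, push BA → (q3, aa, BAAA#)
  read a, top B: go to q2, push AB → (q2, a, ABAAA#)
  read a, top A: go to q2, push ε → (q2, ε, BAAA#)
All input consumed; M is in state q2.

q2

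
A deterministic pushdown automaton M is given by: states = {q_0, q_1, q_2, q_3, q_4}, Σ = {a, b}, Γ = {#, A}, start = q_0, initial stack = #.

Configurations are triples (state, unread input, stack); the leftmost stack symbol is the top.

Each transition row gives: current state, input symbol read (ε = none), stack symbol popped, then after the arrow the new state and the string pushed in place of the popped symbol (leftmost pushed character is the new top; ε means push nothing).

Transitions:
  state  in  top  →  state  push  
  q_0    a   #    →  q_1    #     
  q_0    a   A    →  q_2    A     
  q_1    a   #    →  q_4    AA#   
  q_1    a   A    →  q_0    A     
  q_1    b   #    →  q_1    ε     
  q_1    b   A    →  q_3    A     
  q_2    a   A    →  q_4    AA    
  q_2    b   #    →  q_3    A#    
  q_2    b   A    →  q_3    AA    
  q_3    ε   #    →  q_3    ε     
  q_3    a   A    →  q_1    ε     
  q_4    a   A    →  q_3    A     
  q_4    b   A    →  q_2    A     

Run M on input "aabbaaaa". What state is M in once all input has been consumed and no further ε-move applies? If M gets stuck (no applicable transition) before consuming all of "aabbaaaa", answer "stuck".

(q_0, aabbaaaa, #)
  read a, top #: go to q_1, push # → (q_1, abbaaaa, #)
  read a, top #: go to q_4, push AA# → (q_4, bbaaaa, AA#)
  read b, top A: go to q_2, push A → (q_2, baaaa, AA#)
  read b, top A: go to q_3, push AA → (q_3, aaaa, AAA#)
  read a, top A: go to q_1, push ε → (q_1, aaa, AA#)
  read a, top A: go to q_0, push A → (q_0, aa, AA#)
  read a, top A: go to q_2, push A → (q_2, a, AA#)
  read a, top A: go to q_4, push AA → (q_4, ε, AAA#)
All input consumed; M is in state q_4.

q_4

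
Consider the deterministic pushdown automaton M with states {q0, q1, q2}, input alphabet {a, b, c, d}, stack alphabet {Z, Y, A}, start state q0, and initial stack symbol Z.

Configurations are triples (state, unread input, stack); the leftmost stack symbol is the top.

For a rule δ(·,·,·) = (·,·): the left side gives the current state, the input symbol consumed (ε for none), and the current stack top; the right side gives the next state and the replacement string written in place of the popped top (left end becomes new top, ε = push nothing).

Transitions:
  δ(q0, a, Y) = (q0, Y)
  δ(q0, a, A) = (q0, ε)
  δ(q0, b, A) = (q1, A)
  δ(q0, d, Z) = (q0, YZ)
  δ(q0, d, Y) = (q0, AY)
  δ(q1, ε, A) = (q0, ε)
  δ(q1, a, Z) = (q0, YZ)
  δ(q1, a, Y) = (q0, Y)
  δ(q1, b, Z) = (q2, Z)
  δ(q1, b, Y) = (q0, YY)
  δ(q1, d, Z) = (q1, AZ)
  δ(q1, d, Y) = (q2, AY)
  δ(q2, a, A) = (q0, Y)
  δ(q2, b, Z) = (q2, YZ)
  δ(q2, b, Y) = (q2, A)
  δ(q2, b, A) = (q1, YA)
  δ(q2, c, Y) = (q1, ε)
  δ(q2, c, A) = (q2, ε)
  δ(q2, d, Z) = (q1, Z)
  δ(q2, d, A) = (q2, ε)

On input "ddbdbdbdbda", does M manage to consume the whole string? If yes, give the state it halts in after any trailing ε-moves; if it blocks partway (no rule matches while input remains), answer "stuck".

(q0, ddbdbdbdbda, Z)
  read d, top Z: go to q0, push YZ → (q0, dbdbdbdbda, YZ)
  read d, top Y: go to q0, push AY → (q0, bdbdbdbda, AYZ)
  read b, top A: go to q1, push A → (q1, dbdbdbda, AYZ)
  ε-move, top A: go to q0, push ε → (q0, dbdbdbda, YZ)
  read d, top Y: go to q0, push AY → (q0, bdbdbda, AYZ)
  read b, top A: go to q1, push A → (q1, dbdbda, AYZ)
  ε-move, top A: go to q0, push ε → (q0, dbdbda, YZ)
  read d, top Y: go to q0, push AY → (q0, bdbda, AYZ)
  read b, top A: go to q1, push A → (q1, dbda, AYZ)
  ε-move, top A: go to q0, push ε → (q0, dbda, YZ)
  read d, top Y: go to q0, push AY → (q0, bda, AYZ)
  read b, top A: go to q1, push A → (q1, da, AYZ)
  ε-move, top A: go to q0, push ε → (q0, da, YZ)
  read d, top Y: go to q0, push AY → (q0, a, AYZ)
  read a, top A: go to q0, push ε → (q0, ε, YZ)
All input consumed; M is in state q0.

q0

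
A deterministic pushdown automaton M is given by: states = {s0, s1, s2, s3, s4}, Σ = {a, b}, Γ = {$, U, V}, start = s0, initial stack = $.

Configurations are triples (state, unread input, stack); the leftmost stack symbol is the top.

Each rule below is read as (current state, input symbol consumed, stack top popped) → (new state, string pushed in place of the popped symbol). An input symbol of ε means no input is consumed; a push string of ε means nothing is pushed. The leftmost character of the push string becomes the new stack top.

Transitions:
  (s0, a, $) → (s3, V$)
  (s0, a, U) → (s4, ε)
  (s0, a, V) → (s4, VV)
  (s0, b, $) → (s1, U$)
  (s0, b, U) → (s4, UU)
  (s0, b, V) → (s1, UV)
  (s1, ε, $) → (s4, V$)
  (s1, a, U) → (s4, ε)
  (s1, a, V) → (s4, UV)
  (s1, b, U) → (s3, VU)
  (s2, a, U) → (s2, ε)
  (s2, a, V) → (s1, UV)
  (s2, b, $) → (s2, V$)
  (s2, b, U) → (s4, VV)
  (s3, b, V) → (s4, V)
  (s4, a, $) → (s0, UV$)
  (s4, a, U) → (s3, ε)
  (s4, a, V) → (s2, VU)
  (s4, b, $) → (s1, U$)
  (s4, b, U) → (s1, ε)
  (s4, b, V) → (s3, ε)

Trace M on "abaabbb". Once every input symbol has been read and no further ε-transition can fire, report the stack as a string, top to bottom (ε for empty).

UVU$

(s0, abaabbb, $)
  read a, top $: go to s3, push V$ → (s3, baabbb, V$)
  read b, top V: go to s4, push V → (s4, aabbb, V$)
  read a, top V: go to s2, push VU → (s2, abbb, VU$)
  read a, top V: go to s1, push UV → (s1, bbb, UVU$)
  read b, top U: go to s3, push VU → (s3, bb, VUVU$)
  read b, top V: go to s4, push V → (s4, b, VUVU$)
  read b, top V: go to s3, push ε → (s3, ε, UVU$)
All input consumed in state s3 with stack UVU$.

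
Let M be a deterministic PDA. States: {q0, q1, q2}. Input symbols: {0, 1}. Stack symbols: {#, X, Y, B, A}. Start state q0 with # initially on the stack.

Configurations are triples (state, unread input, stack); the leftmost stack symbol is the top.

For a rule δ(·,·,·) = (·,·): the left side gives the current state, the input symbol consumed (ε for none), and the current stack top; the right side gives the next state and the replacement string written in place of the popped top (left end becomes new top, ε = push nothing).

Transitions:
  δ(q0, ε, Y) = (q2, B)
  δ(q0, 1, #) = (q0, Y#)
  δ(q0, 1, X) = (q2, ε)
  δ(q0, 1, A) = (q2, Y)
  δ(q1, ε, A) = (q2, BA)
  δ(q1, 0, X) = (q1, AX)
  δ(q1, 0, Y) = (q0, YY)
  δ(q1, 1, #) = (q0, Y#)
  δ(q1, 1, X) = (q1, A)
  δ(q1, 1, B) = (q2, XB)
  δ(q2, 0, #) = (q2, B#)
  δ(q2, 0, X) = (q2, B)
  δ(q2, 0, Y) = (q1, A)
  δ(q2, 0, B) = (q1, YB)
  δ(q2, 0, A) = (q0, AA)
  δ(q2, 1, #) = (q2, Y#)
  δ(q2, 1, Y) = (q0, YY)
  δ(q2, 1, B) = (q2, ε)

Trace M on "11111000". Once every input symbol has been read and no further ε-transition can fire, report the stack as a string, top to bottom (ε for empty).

(q0, 11111000, #)
  read 1, top #: go to q0, push Y# → (q0, 1111000, Y#)
  ε-move, top Y: go to q2, push B → (q2, 1111000, B#)
  read 1, top B: go to q2, push ε → (q2, 111000, #)
  read 1, top #: go to q2, push Y# → (q2, 11000, Y#)
  read 1, top Y: go to q0, push YY → (q0, 1000, YY#)
  ε-move, top Y: go to q2, push B → (q2, 1000, BY#)
  read 1, top B: go to q2, push ε → (q2, 000, Y#)
  read 0, top Y: go to q1, push A → (q1, 00, A#)
  ε-move, top A: go to q2, push BA → (q2, 00, BA#)
  read 0, top B: go to q1, push YB → (q1, 0, YBA#)
  read 0, top Y: go to q0, push YY → (q0, ε, YYBA#)
  ε-move, top Y: go to q2, push B → (q2, ε, BYBA#)
All input consumed in state q2 with stack BYBA#.

BYBA#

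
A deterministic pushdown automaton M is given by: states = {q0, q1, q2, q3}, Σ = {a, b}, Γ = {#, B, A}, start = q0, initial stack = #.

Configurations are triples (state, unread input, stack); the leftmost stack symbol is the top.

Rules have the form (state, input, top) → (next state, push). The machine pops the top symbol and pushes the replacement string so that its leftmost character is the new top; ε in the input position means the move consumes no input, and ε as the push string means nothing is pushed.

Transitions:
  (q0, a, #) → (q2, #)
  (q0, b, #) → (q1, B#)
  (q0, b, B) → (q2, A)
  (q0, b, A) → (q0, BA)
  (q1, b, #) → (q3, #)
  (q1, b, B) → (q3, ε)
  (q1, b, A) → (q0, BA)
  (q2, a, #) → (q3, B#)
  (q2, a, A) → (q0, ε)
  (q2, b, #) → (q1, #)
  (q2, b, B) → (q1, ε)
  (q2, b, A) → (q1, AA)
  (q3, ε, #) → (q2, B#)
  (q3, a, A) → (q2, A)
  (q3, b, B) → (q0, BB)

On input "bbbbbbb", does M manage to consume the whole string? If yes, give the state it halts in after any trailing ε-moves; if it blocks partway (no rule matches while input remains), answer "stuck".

(q0, bbbbbbb, #) ⊢ (q1, bbbbbb, B#) ⊢ (q3, bbbbb, #) ⊢ (q2, bbbbb, B#) ⊢ (q1, bbbb, #) ⊢ (q3, bbb, #) ⊢ (q2, bbb, B#) ⊢ (q1, bb, #) ⊢ (q3, b, #) ⊢ (q2, b, B#) ⊢ (q1, ε, #)
All input consumed; M is in state q1.

q1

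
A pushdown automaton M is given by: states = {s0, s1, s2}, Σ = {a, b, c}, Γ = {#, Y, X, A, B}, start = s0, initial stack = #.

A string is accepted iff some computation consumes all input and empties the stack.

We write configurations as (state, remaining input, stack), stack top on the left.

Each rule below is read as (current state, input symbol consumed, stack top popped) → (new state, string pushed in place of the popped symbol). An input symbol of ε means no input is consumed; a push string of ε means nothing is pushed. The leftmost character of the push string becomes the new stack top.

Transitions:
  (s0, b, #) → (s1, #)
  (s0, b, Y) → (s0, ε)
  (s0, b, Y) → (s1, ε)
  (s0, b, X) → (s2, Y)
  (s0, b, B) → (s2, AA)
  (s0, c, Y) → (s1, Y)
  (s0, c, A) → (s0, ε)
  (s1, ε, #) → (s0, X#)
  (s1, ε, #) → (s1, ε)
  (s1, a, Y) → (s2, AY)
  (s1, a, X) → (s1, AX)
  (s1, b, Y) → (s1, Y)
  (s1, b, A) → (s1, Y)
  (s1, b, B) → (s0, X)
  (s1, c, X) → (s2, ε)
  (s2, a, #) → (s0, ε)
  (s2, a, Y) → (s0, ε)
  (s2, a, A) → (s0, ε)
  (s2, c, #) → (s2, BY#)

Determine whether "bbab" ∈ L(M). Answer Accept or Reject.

One accepting computation: (s0, bbab, #) ⊢ (s1, bab, #) ⊢ (s0, bab, X#) ⊢ (s2, ab, Y#) ⊢ (s0, b, #) ⊢ (s1, ε, #) ⊢ (s1, ε, ε)
All input consumed and the stack is empty.

Accept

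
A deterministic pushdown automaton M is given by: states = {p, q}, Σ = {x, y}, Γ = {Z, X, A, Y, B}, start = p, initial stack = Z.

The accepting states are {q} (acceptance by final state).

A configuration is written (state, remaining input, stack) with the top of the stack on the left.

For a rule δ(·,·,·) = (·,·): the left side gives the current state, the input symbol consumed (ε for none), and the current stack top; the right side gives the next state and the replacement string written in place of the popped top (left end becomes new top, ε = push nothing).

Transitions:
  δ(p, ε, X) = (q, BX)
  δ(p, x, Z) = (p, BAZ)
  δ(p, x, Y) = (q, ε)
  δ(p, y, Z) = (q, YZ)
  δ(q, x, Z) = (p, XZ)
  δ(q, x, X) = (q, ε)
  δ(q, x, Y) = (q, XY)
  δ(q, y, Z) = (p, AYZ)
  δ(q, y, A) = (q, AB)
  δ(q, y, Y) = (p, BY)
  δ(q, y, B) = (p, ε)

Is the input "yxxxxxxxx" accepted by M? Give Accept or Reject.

(p, yxxxxxxxx, Z) ⊢ (q, xxxxxxxx, YZ) ⊢ (q, xxxxxxx, XYZ) ⊢ (q, xxxxxx, YZ) ⊢ (q, xxxxx, XYZ) ⊢ (q, xxxx, YZ) ⊢ (q, xxx, XYZ) ⊢ (q, xx, YZ) ⊢ (q, x, XYZ) ⊢ (q, ε, YZ)
All input consumed; state q ∈ F.

Accept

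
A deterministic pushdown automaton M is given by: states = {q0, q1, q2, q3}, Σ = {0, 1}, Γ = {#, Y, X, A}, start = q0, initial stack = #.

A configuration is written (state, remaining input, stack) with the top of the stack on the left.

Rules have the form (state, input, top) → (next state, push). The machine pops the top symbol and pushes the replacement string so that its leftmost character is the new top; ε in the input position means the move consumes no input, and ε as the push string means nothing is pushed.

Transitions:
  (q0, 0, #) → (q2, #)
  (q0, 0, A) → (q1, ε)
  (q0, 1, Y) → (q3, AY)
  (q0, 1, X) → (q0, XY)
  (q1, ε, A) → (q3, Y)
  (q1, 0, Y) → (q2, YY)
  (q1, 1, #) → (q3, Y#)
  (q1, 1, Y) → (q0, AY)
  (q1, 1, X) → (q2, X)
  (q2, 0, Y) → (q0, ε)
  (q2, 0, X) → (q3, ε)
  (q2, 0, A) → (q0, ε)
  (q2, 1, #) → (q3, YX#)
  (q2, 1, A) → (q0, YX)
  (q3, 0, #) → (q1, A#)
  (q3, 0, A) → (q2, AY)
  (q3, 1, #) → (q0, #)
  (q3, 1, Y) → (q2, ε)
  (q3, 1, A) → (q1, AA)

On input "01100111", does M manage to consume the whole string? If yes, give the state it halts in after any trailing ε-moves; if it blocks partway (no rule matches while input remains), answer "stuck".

q2

(q0, 01100111, #)
  read 0, top #: go to q2, push # → (q2, 1100111, #)
  read 1, top #: go to q3, push YX# → (q3, 100111, YX#)
  read 1, top Y: go to q2, push ε → (q2, 00111, X#)
  read 0, top X: go to q3, push ε → (q3, 0111, #)
  read 0, top #: go to q1, push A# → (q1, 111, A#)
  ε-move, top A: go to q3, push Y → (q3, 111, Y#)
  read 1, top Y: go to q2, push ε → (q2, 11, #)
  read 1, top #: go to q3, push YX# → (q3, 1, YX#)
  read 1, top Y: go to q2, push ε → (q2, ε, X#)
All input consumed; M is in state q2.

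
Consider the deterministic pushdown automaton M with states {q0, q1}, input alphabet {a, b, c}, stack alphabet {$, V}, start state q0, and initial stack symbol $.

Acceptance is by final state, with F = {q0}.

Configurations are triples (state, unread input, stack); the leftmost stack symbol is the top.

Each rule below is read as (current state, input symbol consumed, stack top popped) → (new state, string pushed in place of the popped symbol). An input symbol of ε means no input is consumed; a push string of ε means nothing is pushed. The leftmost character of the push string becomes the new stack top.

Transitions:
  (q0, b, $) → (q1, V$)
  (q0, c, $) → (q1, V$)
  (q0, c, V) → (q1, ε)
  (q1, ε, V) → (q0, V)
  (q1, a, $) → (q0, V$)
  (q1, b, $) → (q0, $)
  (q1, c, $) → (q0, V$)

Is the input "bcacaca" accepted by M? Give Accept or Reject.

Accept

(q0, bcacaca, $)
  read b, top $: go to q1, push V$ → (q1, cacaca, V$)
  ε-move, top V: go to q0, push V → (q0, cacaca, V$)
  read c, top V: go to q1, push ε → (q1, acaca, $)
  read a, top $: go to q0, push V$ → (q0, caca, V$)
  read c, top V: go to q1, push ε → (q1, aca, $)
  read a, top $: go to q0, push V$ → (q0, ca, V$)
  read c, top V: go to q1, push ε → (q1, a, $)
  read a, top $: go to q0, push V$ → (q0, ε, V$)
All input consumed; state q0 ∈ F.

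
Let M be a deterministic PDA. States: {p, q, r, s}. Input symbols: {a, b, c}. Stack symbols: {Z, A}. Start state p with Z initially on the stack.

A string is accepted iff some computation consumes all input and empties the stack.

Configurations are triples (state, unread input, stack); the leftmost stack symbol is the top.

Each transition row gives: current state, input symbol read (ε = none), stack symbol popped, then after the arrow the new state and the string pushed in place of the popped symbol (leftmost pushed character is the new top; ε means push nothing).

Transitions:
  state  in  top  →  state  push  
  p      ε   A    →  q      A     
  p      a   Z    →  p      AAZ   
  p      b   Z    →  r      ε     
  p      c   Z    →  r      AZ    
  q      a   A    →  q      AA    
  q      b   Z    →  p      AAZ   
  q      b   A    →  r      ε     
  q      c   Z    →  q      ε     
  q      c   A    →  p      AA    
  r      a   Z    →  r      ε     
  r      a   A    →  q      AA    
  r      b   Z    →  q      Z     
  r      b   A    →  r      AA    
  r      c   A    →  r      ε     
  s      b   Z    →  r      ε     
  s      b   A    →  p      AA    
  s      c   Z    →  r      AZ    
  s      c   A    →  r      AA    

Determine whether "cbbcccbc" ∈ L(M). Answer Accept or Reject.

(p, cbbcccbc, Z)
  read c, top Z: go to r, push AZ → (r, bbcccbc, AZ)
  read b, top A: go to r, push AA → (r, bcccbc, AAZ)
  read b, top A: go to r, push AA → (r, cccbc, AAAZ)
  read c, top A: go to r, push ε → (r, ccbc, AAZ)
  read c, top A: go to r, push ε → (r, cbc, AZ)
  read c, top A: go to r, push ε → (r, bc, Z)
  read b, top Z: go to q, push Z → (q, c, Z)
  read c, top Z: go to q, push ε → (q, ε, ε)
All input consumed and the stack is empty.

Accept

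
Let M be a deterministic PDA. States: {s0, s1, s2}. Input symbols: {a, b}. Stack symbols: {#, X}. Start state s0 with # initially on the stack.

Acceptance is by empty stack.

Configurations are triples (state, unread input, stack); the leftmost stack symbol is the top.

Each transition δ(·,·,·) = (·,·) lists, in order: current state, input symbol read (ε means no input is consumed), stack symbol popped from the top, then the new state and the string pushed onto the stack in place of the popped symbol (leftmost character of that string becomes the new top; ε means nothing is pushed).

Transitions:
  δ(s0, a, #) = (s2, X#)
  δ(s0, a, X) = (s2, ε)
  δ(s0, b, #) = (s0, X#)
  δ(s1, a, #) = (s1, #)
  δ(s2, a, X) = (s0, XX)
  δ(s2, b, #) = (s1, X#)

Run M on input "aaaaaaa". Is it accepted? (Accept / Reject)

Reject

(s0, aaaaaaa, #)
  read a, top #: go to s2, push X# → (s2, aaaaaa, X#)
  read a, top X: go to s0, push XX → (s0, aaaaa, XX#)
  read a, top X: go to s2, push ε → (s2, aaaa, X#)
  read a, top X: go to s0, push XX → (s0, aaa, XX#)
  read a, top X: go to s2, push ε → (s2, aa, X#)
  read a, top X: go to s0, push XX → (s0, a, XX#)
  read a, top X: go to s2, push ε → (s2, ε, X#)
All input consumed; stack is X#, not empty, and no further ε-move applies.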